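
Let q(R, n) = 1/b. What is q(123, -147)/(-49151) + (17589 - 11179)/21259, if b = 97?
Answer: 30560596011/101355407573 ≈ 0.30152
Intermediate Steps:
q(R, n) = 1/97
q(123, -147)/(-49151) + (17589 - 11179)/21259 = (1/97)/(-49151) + (17589 - 11179)/21259 = (1/97)*(-1/49151) + 6410*(1/21259) = -1/4767647 + 6410/21259 = 30560596011/101355407573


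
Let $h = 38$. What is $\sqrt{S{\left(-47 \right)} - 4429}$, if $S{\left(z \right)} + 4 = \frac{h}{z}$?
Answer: $\frac{i \sqrt{9794283}}{47} \approx 66.587 i$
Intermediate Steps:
$S{\left(z \right)} = -4 + \frac{38}{z}$
$\sqrt{S{\left(-47 \right)} - 4429} = \sqrt{\left(-4 + \frac{38}{-47}\right) - 4429} = \sqrt{\left(-4 + 38 \left(- \frac{1}{47}\right)\right) - 4429} = \sqrt{\left(-4 - \frac{38}{47}\right) - 4429} = \sqrt{- \frac{226}{47} - 4429} = \sqrt{- \frac{208389}{47}} = \frac{i \sqrt{9794283}}{47}$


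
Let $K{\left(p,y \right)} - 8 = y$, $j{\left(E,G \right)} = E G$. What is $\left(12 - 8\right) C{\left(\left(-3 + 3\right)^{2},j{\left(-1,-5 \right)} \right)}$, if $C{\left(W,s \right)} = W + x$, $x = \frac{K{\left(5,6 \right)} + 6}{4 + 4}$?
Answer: $10$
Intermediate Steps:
$K{\left(p,y \right)} = 8 + y$
$x = \frac{5}{2}$ ($x = \frac{\left(8 + 6\right) + 6}{4 + 4} = \frac{14 + 6}{8} = 20 \cdot \frac{1}{8} = \frac{5}{2} \approx 2.5$)
$C{\left(W,s \right)} = \frac{5}{2} + W$ ($C{\left(W,s \right)} = W + \frac{5}{2} = \frac{5}{2} + W$)
$\left(12 - 8\right) C{\left(\left(-3 + 3\right)^{2},j{\left(-1,-5 \right)} \right)} = \left(12 - 8\right) \left(\frac{5}{2} + \left(-3 + 3\right)^{2}\right) = 4 \left(\frac{5}{2} + 0^{2}\right) = 4 \left(\frac{5}{2} + 0\right) = 4 \cdot \frac{5}{2} = 10$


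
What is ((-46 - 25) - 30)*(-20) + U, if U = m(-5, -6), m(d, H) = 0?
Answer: 2020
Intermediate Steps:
U = 0
((-46 - 25) - 30)*(-20) + U = ((-46 - 25) - 30)*(-20) + 0 = (-71 - 30)*(-20) + 0 = -101*(-20) + 0 = 2020 + 0 = 2020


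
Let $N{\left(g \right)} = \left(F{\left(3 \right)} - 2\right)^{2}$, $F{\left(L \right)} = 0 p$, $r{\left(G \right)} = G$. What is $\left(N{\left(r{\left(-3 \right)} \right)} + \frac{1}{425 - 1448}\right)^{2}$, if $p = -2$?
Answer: $\frac{16736281}{1046529} \approx 15.992$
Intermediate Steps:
$F{\left(L \right)} = 0$ ($F{\left(L \right)} = 0 \left(-2\right) = 0$)
$N{\left(g \right)} = 4$ ($N{\left(g \right)} = \left(0 - 2\right)^{2} = \left(-2\right)^{2} = 4$)
$\left(N{\left(r{\left(-3 \right)} \right)} + \frac{1}{425 - 1448}\right)^{2} = \left(4 + \frac{1}{425 - 1448}\right)^{2} = \left(4 + \frac{1}{-1023}\right)^{2} = \left(4 - \frac{1}{1023}\right)^{2} = \left(\frac{4091}{1023}\right)^{2} = \frac{16736281}{1046529}$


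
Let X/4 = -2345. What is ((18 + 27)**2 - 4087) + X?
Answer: -11442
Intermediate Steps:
X = -9380 (X = 4*(-2345) = -9380)
((18 + 27)**2 - 4087) + X = ((18 + 27)**2 - 4087) - 9380 = (45**2 - 4087) - 9380 = (2025 - 4087) - 9380 = -2062 - 9380 = -11442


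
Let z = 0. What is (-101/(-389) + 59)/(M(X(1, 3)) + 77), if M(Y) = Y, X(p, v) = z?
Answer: 23052/29953 ≈ 0.76961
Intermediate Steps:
X(p, v) = 0
(-101/(-389) + 59)/(M(X(1, 3)) + 77) = (-101/(-389) + 59)/(0 + 77) = (-101*(-1/389) + 59)/77 = (101/389 + 59)*(1/77) = (23052/389)*(1/77) = 23052/29953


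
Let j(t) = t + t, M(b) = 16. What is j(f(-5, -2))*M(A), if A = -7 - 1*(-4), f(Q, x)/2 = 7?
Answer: 448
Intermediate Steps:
f(Q, x) = 14 (f(Q, x) = 2*7 = 14)
A = -3 (A = -7 + 4 = -3)
j(t) = 2*t
j(f(-5, -2))*M(A) = (2*14)*16 = 28*16 = 448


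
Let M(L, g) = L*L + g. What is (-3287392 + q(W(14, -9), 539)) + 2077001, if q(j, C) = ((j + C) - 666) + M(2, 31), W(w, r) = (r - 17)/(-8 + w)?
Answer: -3631462/3 ≈ -1.2105e+6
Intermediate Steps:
M(L, g) = g + L² (M(L, g) = L² + g = g + L²)
W(w, r) = (-17 + r)/(-8 + w)
q(j, C) = -631 + C + j (q(j, C) = ((j + C) - 666) + (31 + 2²) = ((C + j) - 666) + (31 + 4) = (-666 + C + j) + 35 = -631 + C + j)
(-3287392 + q(W(14, -9), 539)) + 2077001 = (-3287392 + (-631 + 539 + (-17 - 9)/(-8 + 14))) + 2077001 = (-3287392 + (-631 + 539 - 26/6)) + 2077001 = (-3287392 + (-631 + 539 + (⅙)*(-26))) + 2077001 = (-3287392 + (-631 + 539 - 13/3)) + 2077001 = (-3287392 - 289/3) + 2077001 = -9862465/3 + 2077001 = -3631462/3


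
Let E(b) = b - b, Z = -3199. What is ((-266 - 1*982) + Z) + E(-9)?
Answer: -4447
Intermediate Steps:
E(b) = 0
((-266 - 1*982) + Z) + E(-9) = ((-266 - 1*982) - 3199) + 0 = ((-266 - 982) - 3199) + 0 = (-1248 - 3199) + 0 = -4447 + 0 = -4447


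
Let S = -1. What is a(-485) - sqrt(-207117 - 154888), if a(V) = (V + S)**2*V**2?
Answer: 55559204100 - I*sqrt(362005) ≈ 5.5559e+10 - 601.67*I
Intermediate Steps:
a(V) = V**2*(-1 + V)**2 (a(V) = (V - 1)**2*V**2 = (-1 + V)**2*V**2 = V**2*(-1 + V)**2)
a(-485) - sqrt(-207117 - 154888) = (-485)**2*(-1 - 485)**2 - sqrt(-207117 - 154888) = 235225*(-486)**2 - sqrt(-362005) = 235225*236196 - I*sqrt(362005) = 55559204100 - I*sqrt(362005)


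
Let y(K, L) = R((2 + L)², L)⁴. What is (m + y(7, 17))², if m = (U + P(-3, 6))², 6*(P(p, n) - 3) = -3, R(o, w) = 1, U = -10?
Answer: 52441/16 ≈ 3277.6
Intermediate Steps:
P(p, n) = 5/2 (P(p, n) = 3 + (⅙)*(-3) = 3 - ½ = 5/2)
y(K, L) = 1 (y(K, L) = 1⁴ = 1)
m = 225/4 (m = (-10 + 5/2)² = (-15/2)² = 225/4 ≈ 56.250)
(m + y(7, 17))² = (225/4 + 1)² = (229/4)² = 52441/16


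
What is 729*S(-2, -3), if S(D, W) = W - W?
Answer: 0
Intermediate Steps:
S(D, W) = 0
729*S(-2, -3) = 729*0 = 0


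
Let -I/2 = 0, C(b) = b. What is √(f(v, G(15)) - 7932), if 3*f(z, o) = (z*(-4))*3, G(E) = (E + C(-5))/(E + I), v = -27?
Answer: 4*I*√489 ≈ 88.453*I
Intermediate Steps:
I = 0 (I = -2*0 = 0)
G(E) = (-5 + E)/E (G(E) = (E - 5)/(E + 0) = (-5 + E)/E)
f(z, o) = -4*z (f(z, o) = ((z*(-4))*3)/3 = (-4*z*3)/3 = (-12*z)/3 = -4*z)
√(f(v, G(15)) - 7932) = √(-4*(-27) - 7932) = √(108 - 7932) = √(-7824) = 4*I*√489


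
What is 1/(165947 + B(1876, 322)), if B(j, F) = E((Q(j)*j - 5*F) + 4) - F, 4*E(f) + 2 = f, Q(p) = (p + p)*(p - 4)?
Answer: 1/3294301159 ≈ 3.0355e-10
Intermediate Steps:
Q(p) = 2*p*(-4 + p) (Q(p) = (2*p)*(-4 + p) = 2*p*(-4 + p))
E(f) = -½ + f/4
B(j, F) = ½ - 9*F/4 + j²*(-4 + j)/2 (B(j, F) = (-½ + (((2*j*(-4 + j))*j - 5*F) + 4)/4) - F = (-½ + ((2*j²*(-4 + j) - 5*F) + 4)/4) - F = (-½ + ((-5*F + 2*j²*(-4 + j)) + 4)/4) - F = (-½ + (4 - 5*F + 2*j²*(-4 + j))/4) - F = (-½ + (1 - 5*F/4 + j²*(-4 + j)/2)) - F = (½ - 5*F/4 + j²*(-4 + j)/2) - F = ½ - 9*F/4 + j²*(-4 + j)/2)
1/(165947 + B(1876, 322)) = 1/(165947 + (½ - 9/4*322 + (½)*1876²*(-4 + 1876))) = 1/(165947 + (½ - 1449/2 + (½)*3519376*1872)) = 1/(165947 + (½ - 1449/2 + 3294135936)) = 1/(165947 + 3294135212) = 1/3294301159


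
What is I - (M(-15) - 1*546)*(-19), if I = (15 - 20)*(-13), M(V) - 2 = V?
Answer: -10556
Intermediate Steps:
M(V) = 2 + V
I = 65 (I = -5*(-13) = 65)
I - (M(-15) - 1*546)*(-19) = 65 - ((2 - 15) - 1*546)*(-19) = 65 - (-13 - 546)*(-19) = 65 - (-559)*(-19) = 65 - 1*10621 = 65 - 10621 = -10556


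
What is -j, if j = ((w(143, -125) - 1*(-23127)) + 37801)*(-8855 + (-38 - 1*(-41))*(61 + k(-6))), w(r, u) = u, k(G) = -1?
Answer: 527466025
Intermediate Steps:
j = -527466025 (j = ((-125 - 1*(-23127)) + 37801)*(-8855 + (-38 - 1*(-41))*(61 - 1)) = ((-125 + 23127) + 37801)*(-8855 + (-38 + 41)*60) = (23002 + 37801)*(-8855 + 3*60) = 60803*(-8855 + 180) = 60803*(-8675) = -527466025)
-j = -1*(-527466025) = 527466025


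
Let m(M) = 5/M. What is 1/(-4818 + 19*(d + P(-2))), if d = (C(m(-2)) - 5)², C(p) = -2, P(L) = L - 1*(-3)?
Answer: -1/3868 ≈ -0.00025853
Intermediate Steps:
P(L) = 3 + L (P(L) = L + 3 = 3 + L)
d = 49 (d = (-2 - 5)² = (-7)² = 49)
1/(-4818 + 19*(d + P(-2))) = 1/(-4818 + 19*(49 + (3 - 2))) = 1/(-4818 + 19*(49 + 1)) = 1/(-4818 + 19*50) = 1/(-4818 + 950) = 1/(-3868) = -1/3868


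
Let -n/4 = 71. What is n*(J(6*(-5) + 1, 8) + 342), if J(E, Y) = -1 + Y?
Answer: -99116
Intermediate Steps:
n = -284 (n = -4*71 = -284)
n*(J(6*(-5) + 1, 8) + 342) = -284*((-1 + 8) + 342) = -284*(7 + 342) = -284*349 = -99116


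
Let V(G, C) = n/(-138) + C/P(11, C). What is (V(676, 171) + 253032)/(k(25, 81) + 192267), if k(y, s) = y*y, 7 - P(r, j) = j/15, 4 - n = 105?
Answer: 96011173/73202514 ≈ 1.3116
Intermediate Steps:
n = -101 (n = 4 - 1*105 = 4 - 105 = -101)
P(r, j) = 7 - j/15
k(y, s) = y²
V(G, C) = 101/138 + C/(7 - C/15) (V(G, C) = -101/(-138) + C/(7 - C/15) = -101*(-1/138) + C/(7 - C/15) = 101/138 + C/(7 - C/15))
(V(676, 171) + 253032)/(k(25, 81) + 192267) = ((-10605 - 1969*171)/(138*(-105 + 171)) + 253032)/(25² + 192267) = ((1/138)*(-10605 - 336699)/66 + 253032)/(625 + 192267) = ((1/138)*(1/66)*(-347304) + 253032)/192892 = (-28942/759 + 253032)*(1/192892) = (192022346/759)*(1/192892) = 96011173/73202514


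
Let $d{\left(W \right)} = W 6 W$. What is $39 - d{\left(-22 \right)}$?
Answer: $-2865$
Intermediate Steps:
$d{\left(W \right)} = 6 W^{2}$ ($d{\left(W \right)} = 6 W W = 6 W^{2}$)
$39 - d{\left(-22 \right)} = 39 - 6 \left(-22\right)^{2} = 39 - 6 \cdot 484 = 39 - 2904 = -2865$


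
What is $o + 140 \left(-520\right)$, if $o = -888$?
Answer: $-73688$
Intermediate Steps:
$o + 140 \left(-520\right) = -888 + 140 \left(-520\right) = -888 - 72800 = -73688$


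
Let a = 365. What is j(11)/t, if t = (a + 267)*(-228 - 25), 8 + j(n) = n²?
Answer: -113/159896 ≈ -0.00070671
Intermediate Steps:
j(n) = -8 + n²
t = -159896 (t = (365 + 267)*(-228 - 25) = 632*(-253) = -159896)
j(11)/t = (-8 + 11²)/(-159896) = (-8 + 121)*(-1/159896) = 113*(-1/159896) = -113/159896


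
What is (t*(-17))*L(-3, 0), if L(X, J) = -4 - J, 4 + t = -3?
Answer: -476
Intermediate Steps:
t = -7 (t = -4 - 3 = -7)
(t*(-17))*L(-3, 0) = (-7*(-17))*(-4 - 1*0) = 119*(-4 + 0) = 119*(-4) = -476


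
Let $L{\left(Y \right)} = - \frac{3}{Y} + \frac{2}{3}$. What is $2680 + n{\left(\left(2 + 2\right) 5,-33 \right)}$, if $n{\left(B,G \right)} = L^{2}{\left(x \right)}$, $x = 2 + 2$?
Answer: $\frac{385921}{144} \approx 2680.0$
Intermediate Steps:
$x = 4$
$L{\left(Y \right)} = \frac{2}{3} - \frac{3}{Y}$ ($L{\left(Y \right)} = - \frac{3}{Y} + 2 \cdot \frac{1}{3} = - \frac{3}{Y} + \frac{2}{3} = \frac{2}{3} - \frac{3}{Y}$)
$n{\left(B,G \right)} = \frac{1}{144}$ ($n{\left(B,G \right)} = \left(\frac{2}{3} - \frac{3}{4}\right)^{2} = \left(- \frac{1}{12}\right)^{2} = \frac{1}{144}$)
$2680 + n{\left(\left(2 + 2\right) 5,-33 \right)} = 2680 + \frac{1}{144} = \frac{385921}{144}$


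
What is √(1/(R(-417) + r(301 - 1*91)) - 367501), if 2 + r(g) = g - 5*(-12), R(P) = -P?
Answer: 2*I*√43110164010/685 ≈ 606.22*I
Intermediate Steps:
r(g) = 58 + g (r(g) = -2 + (g - 5*(-12)) = -2 + (g + 60) = -2 + (60 + g) = 58 + g)
√(1/(R(-417) + r(301 - 1*91)) - 367501) = √(1/(-1*(-417) + (58 + (301 - 1*91))) - 367501) = √(1/(417 + (58 + (301 - 91))) - 367501) = √(1/(417 + (58 + 210)) - 367501) = √(1/(417 + 268) - 367501) = √(1/685 - 367501) = √(-251738184/685) = 2*I*√43110164010/685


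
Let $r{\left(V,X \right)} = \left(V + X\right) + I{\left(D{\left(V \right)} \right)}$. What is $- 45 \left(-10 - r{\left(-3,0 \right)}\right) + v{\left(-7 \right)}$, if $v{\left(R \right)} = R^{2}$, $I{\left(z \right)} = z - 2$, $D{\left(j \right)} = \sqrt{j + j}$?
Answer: $274 + 45 i \sqrt{6} \approx 274.0 + 110.23 i$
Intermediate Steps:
$D{\left(j \right)} = \sqrt{2} \sqrt{j}$ ($D{\left(j \right)} = \sqrt{2 j} = \sqrt{2} \sqrt{j}$)
$I{\left(z \right)} = -2 + z$
$r{\left(V,X \right)} = -2 + V + X + \sqrt{2} \sqrt{V}$ ($r{\left(V,X \right)} = \left(V + X\right) + \left(-2 + \sqrt{2} \sqrt{V}\right) = -2 + V + X + \sqrt{2} \sqrt{V}$)
$- 45 \left(-10 - r{\left(-3,0 \right)}\right) + v{\left(-7 \right)} = - 45 \left(-10 - \left(-2 - 3 + 0 + \sqrt{2} \sqrt{-3}\right)\right) + \left(-7\right)^{2} = - 45 \left(-10 - \left(-2 - 3 + 0 + \sqrt{2} i \sqrt{3}\right)\right) + 49 = - 45 \left(-10 - \left(-2 - 3 + 0 + i \sqrt{6}\right)\right) + 49 = - 45 \left(-10 - \left(-5 + i \sqrt{6}\right)\right) + 49 = - 45 \left(-10 + \left(5 - i \sqrt{6}\right)\right) + 49 = - 45 \left(-5 - i \sqrt{6}\right) + 49 = \left(225 + 45 i \sqrt{6}\right) + 49 = 274 + 45 i \sqrt{6}$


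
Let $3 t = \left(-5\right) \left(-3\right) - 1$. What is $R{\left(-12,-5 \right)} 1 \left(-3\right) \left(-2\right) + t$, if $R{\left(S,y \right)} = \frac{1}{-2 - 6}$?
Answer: $\frac{47}{12} \approx 3.9167$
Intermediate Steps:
$R{\left(S,y \right)} = - \frac{1}{8}$ ($R{\left(S,y \right)} = \frac{1}{-8} = - \frac{1}{8}$)
$t = \frac{14}{3}$ ($t = \frac{\left(-5\right) \left(-3\right) - 1}{3} = \frac{15 - 1}{3} = \frac{1}{3} \cdot 14 = \frac{14}{3} \approx 4.6667$)
$R{\left(-12,-5 \right)} 1 \left(-3\right) \left(-2\right) + t = - \frac{1 \left(-3\right) \left(-2\right)}{8} + \frac{14}{3} = - \frac{\left(-3\right) \left(-2\right)}{8} + \frac{14}{3} = \left(- \frac{1}{8}\right) 6 + \frac{14}{3} = - \frac{3}{4} + \frac{14}{3} = \frac{47}{12}$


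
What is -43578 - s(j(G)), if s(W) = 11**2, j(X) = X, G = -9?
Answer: -43699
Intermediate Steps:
s(W) = 121
-43578 - s(j(G)) = -43578 - 1*121 = -43578 - 121 = -43699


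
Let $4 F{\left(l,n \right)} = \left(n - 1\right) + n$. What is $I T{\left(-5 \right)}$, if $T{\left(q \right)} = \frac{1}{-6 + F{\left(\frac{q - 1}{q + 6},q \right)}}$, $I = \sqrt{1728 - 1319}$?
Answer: $- \frac{4 \sqrt{409}}{35} \approx -2.3113$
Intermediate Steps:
$F{\left(l,n \right)} = - \frac{1}{4} + \frac{n}{2}$ ($F{\left(l,n \right)} = \frac{\left(n - 1\right) + n}{4} = \frac{\left(-1 + n\right) + n}{4} = \frac{-1 + 2 n}{4} = - \frac{1}{4} + \frac{n}{2}$)
$I = \sqrt{409} \approx 20.224$
$T{\left(q \right)} = \frac{1}{- \frac{25}{4} + \frac{q}{2}}$ ($T{\left(q \right)} = \frac{1}{-6 + \left(- \frac{1}{4} + \frac{q}{2}\right)} = \frac{1}{- \frac{25}{4} + \frac{q}{2}}$)
$I T{\left(-5 \right)} = \sqrt{409} \frac{4}{-25 + 2 \left(-5\right)} = \sqrt{409} \frac{4}{-25 - 10} = \sqrt{409} \frac{4}{-35} = \sqrt{409} \cdot 4 \left(- \frac{1}{35}\right) = \sqrt{409} \left(- \frac{4}{35}\right) = - \frac{4 \sqrt{409}}{35}$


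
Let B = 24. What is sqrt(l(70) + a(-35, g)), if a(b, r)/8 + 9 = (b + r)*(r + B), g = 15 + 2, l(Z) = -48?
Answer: 2*I*sqrt(1506) ≈ 77.614*I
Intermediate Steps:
g = 17
a(b, r) = -72 + 8*(24 + r)*(b + r) (a(b, r) = -72 + 8*((b + r)*(r + 24)) = -72 + 8*((b + r)*(24 + r)) = -72 + 8*((24 + r)*(b + r)) = -72 + 8*(24 + r)*(b + r))
sqrt(l(70) + a(-35, g)) = sqrt(-48 + (-72 + 8*17**2 + 192*(-35) + 192*17 + 8*(-35)*17)) = sqrt(-48 + (-72 + 8*289 - 6720 + 3264 - 4760)) = sqrt(-48 + (-72 + 2312 - 6720 + 3264 - 4760)) = sqrt(-48 - 5976) = sqrt(-6024) = 2*I*sqrt(1506)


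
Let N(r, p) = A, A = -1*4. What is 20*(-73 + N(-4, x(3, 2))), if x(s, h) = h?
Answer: -1540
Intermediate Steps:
A = -4
N(r, p) = -4
20*(-73 + N(-4, x(3, 2))) = 20*(-73 - 4) = 20*(-77) = -1540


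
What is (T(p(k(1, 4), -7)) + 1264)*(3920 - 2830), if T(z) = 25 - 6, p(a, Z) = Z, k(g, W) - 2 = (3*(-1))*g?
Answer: 1398470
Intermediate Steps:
k(g, W) = 2 - 3*g (k(g, W) = 2 + (3*(-1))*g = 2 - 3*g)
T(z) = 19
(T(p(k(1, 4), -7)) + 1264)*(3920 - 2830) = (19 + 1264)*(3920 - 2830) = 1283*1090 = 1398470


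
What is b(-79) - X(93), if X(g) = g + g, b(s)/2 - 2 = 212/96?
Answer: -2131/12 ≈ -177.58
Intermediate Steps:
b(s) = 101/12 (b(s) = 4 + 2*(212/96) = 4 + 2*(212*(1/96)) = 4 + 2*(53/24) = 4 + 53/12 = 101/12)
X(g) = 2*g
b(-79) - X(93) = 101/12 - 2*93 = 101/12 - 1*186 = 101/12 - 186 = -2131/12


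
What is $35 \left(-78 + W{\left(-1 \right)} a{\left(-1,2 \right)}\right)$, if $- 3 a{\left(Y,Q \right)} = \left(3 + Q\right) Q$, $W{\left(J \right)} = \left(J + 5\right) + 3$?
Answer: $- \frac{10640}{3} \approx -3546.7$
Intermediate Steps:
$W{\left(J \right)} = 8 + J$ ($W{\left(J \right)} = \left(5 + J\right) + 3 = 8 + J$)
$a{\left(Y,Q \right)} = - \frac{Q \left(3 + Q\right)}{3}$ ($a{\left(Y,Q \right)} = - \frac{\left(3 + Q\right) Q}{3} = - \frac{Q \left(3 + Q\right)}{3}$)
$35 \left(-78 + W{\left(-1 \right)} a{\left(-1,2 \right)}\right) = 35 \left(-78 + \left(8 - 1\right) \left(\left(- \frac{1}{3}\right) 2 \left(3 + 2\right)\right)\right) = 35 \left(-78 + 7 \left(\left(- \frac{1}{3}\right) 2 \cdot 5\right)\right) = 35 \left(-78 + 7 \left(- \frac{10}{3}\right)\right) = 35 \left(-78 - \frac{70}{3}\right) = 35 \left(- \frac{304}{3}\right) = - \frac{10640}{3}$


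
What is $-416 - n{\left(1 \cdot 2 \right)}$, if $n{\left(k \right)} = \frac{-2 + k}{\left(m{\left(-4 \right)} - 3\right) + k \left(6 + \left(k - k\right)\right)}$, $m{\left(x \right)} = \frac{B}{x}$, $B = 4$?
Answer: $-416$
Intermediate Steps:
$m{\left(x \right)} = \frac{4}{x}$
$n{\left(k \right)} = \frac{-2 + k}{-4 + 6 k}$ ($n{\left(k \right)} = \frac{-2 + k}{\left(\frac{4}{-4} - 3\right) + k \left(6 + \left(k - k\right)\right)} = \frac{-2 + k}{\left(4 \left(- \frac{1}{4}\right) - 3\right) + k \left(6 + 0\right)} = \frac{-2 + k}{\left(-1 - 3\right) + k 6} = \frac{-2 + k}{-4 + 6 k}$)
$-416 - n{\left(1 \cdot 2 \right)} = -416 - \frac{-2 + 1 \cdot 2}{2 \left(-2 + 3 \cdot 1 \cdot 2\right)} = -416 - \frac{-2 + 2}{2 \left(-2 + 3 \cdot 2\right)} = -416 - \frac{1}{2} \frac{1}{-2 + 6} \cdot 0 = -416 - \frac{1}{2} \cdot \frac{1}{4} \cdot 0 = -416 - 0 = -416 + 0 = -416$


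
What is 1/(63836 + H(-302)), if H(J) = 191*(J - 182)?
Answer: -1/28608 ≈ -3.4955e-5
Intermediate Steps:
H(J) = -34762 + 191*J (H(J) = 191*(-182 + J) = -34762 + 191*J)
1/(63836 + H(-302)) = 1/(63836 + (-34762 + 191*(-302))) = 1/(63836 + (-34762 - 57682)) = 1/(63836 - 92444) = 1/(-28608) = -1/28608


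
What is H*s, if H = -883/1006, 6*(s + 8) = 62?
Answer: -6181/3018 ≈ -2.0480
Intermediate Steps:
s = 7/3 (s = -8 + (1/6)*62 = -8 + 31/3 = 7/3 ≈ 2.3333)
H = -883/1006 (H = -883*1/1006 = -883/1006 ≈ -0.87773)
H*s = -883/1006*7/3 = -6181/3018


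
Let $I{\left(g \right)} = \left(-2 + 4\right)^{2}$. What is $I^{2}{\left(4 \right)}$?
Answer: $16$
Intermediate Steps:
$I{\left(g \right)} = 4$ ($I{\left(g \right)} = 2^{2} = 4$)
$I^{2}{\left(4 \right)} = 4^{2} = 16$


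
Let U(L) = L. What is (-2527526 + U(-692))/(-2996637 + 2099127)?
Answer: 1264109/448755 ≈ 2.8169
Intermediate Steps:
(-2527526 + U(-692))/(-2996637 + 2099127) = (-2527526 - 692)/(-2996637 + 2099127) = -2528218/(-897510) = -2528218*(-1/897510) = 1264109/448755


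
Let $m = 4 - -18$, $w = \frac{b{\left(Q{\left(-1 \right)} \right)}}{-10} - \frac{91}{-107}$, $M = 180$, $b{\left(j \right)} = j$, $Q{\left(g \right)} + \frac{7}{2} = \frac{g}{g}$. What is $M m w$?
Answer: $\frac{466290}{107} \approx 4357.9$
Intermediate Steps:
$Q{\left(g \right)} = - \frac{5}{2}$ ($Q{\left(g \right)} = - \frac{7}{2} + \frac{g}{g} = - \frac{7}{2} + 1 = - \frac{5}{2}$)
$w = \frac{471}{428}$ ($w = - \frac{5}{2 \left(-10\right)} - \frac{91}{-107} = \left(- \frac{5}{2}\right) \left(- \frac{1}{10}\right) - - \frac{91}{107} = \frac{1}{4} + \frac{91}{107} = \frac{471}{428} \approx 1.1005$)
$m = 22$ ($m = 4 + 18 = 22$)
$M m w = 180 \cdot 22 \cdot \frac{471}{428} = 3960 \cdot \frac{471}{428} = \frac{466290}{107}$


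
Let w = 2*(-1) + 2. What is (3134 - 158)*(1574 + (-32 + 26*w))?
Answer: 4588992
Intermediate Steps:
w = 0 (w = -2 + 2 = 0)
(3134 - 158)*(1574 + (-32 + 26*w)) = (3134 - 158)*(1574 + (-32 + 26*0)) = 2976*(1574 + (-32 + 0)) = 2976*(1574 - 32) = 2976*1542 = 4588992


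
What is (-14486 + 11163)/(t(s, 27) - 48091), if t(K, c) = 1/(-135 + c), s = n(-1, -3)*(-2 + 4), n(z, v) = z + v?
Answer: 358884/5193829 ≈ 0.069098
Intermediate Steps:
n(z, v) = v + z
s = -8 (s = (-3 - 1)*(-2 + 4) = -4*2 = -8)
(-14486 + 11163)/(t(s, 27) - 48091) = (-14486 + 11163)/(1/(-135 + 27) - 48091) = -3323/(1/(-108) - 48091) = -3323/(-1/108 - 48091) = -3323/(-5193829/108) = -3323*(-108/5193829) = 358884/5193829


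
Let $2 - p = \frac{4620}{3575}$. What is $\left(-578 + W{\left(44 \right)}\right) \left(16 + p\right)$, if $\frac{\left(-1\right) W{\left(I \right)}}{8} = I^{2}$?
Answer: $- \frac{17447676}{65} \approx -2.6843 \cdot 10^{5}$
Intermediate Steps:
$p = \frac{46}{65}$ ($p = 2 - \frac{4620}{3575} = 2 - 4620 \cdot \frac{1}{3575} = 2 - \frac{84}{65} = \frac{46}{65} \approx 0.70769$)
$W{\left(I \right)} = - 8 I^{2}$
$\left(-578 + W{\left(44 \right)}\right) \left(16 + p\right) = \left(-578 - 8 \cdot 44^{2}\right) \left(16 + \frac{46}{65}\right) = \left(-578 - 15488\right) \frac{1086}{65} = \left(-16066\right) \frac{1086}{65} = - \frac{17447676}{65}$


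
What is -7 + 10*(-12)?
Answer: -127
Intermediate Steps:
-7 + 10*(-12) = -7 - 120 = -127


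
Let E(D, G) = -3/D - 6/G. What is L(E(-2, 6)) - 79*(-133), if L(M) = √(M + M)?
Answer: 10508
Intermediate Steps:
E(D, G) = -6/G - 3/D
L(M) = √2*√M (L(M) = √(2*M) = √2*√M)
L(E(-2, 6)) - 79*(-133) = √2*√(-6/6 - 3/(-2)) - 79*(-133) = √2*√(-6*⅙ - 3*(-½)) - 1*(-10507) = √2*√(-1 + 3/2) + 10507 = √2*√(½) + 10507 = √2*(√2/2) + 10507 = 1 + 10507 = 10508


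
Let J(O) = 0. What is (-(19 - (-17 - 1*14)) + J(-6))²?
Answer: 2500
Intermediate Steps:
(-(19 - (-17 - 1*14)) + J(-6))² = (-(19 - (-17 - 1*14)) + 0)² = (-(19 - (-17 - 14)) + 0)² = (-(19 - 1*(-31)) + 0)² = (-(19 + 31) + 0)² = (-1*50 + 0)² = (-50 + 0)² = (-50)² = 2500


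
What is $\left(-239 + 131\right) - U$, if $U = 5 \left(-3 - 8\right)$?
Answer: $-53$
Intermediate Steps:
$U = -55$ ($U = 5 \left(-11\right) = -55$)
$\left(-239 + 131\right) - U = \left(-239 + 131\right) - -55 = -108 + 55 = -53$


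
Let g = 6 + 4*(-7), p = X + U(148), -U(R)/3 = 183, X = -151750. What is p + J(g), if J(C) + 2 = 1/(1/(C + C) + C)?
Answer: -147579713/969 ≈ -1.5230e+5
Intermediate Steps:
U(R) = -549 (U(R) = -3*183 = -549)
p = -152299 (p = -151750 - 549 = -152299)
g = -22 (g = 6 - 28 = -22)
J(C) = -2 + 1/(C + 1/(2*C)) (J(C) = -2 + 1/(1/(C + C) + C) = -2 + 1/(1/(2*C) + C) = -2 + 1/(C + 1/(2*C)))
p + J(g) = -152299 + 2*(-1 - 22 - 2*(-22)²)/(1 + 2*(-22)²) = -152299 + 2*(-1 - 22 - 2*484)/(1 + 2*484) = -152299 + 2*(-1 - 22 - 968)/(1 + 968) = -152299 + 2*(-991)/969 = -152299 + 2*(1/969)*(-991) = -152299 - 1982/969 = -147579713/969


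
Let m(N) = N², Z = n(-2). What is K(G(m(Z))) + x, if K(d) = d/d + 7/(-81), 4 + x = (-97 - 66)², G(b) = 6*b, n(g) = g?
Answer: 2151839/81 ≈ 26566.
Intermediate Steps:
Z = -2
x = 26565 (x = -4 + (-97 - 66)² = -4 + (-163)² = -4 + 26569 = 26565)
K(d) = 74/81 (K(d) = 1 + 7*(-1/81) = 1 - 7/81 = 74/81)
K(G(m(Z))) + x = 74/81 + 26565 = 2151839/81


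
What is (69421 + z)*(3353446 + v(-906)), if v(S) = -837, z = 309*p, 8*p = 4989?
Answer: 7030317142121/8 ≈ 8.7879e+11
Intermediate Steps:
p = 4989/8 (p = (⅛)*4989 = 4989/8 ≈ 623.63)
z = 1541601/8 (z = 309*(4989/8) = 1541601/8 ≈ 1.9270e+5)
(69421 + z)*(3353446 + v(-906)) = (69421 + 1541601/8)*(3353446 - 837) = (2096969/8)*3352609 = 7030317142121/8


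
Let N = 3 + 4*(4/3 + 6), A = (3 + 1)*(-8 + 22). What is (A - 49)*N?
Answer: 679/3 ≈ 226.33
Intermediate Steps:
A = 56 (A = 4*14 = 56)
N = 97/3 (N = 3 + 4*(4*(⅓) + 6) = 3 + 4*(4/3 + 6) = 3 + 4*(22/3) = 3 + 88/3 = 97/3 ≈ 32.333)
(A - 49)*N = (56 - 49)*(97/3) = 7*(97/3) = 679/3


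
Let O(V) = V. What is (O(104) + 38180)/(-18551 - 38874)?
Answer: -38284/57425 ≈ -0.66668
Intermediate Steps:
(O(104) + 38180)/(-18551 - 38874) = (104 + 38180)/(-18551 - 38874) = 38284/(-57425) = 38284*(-1/57425) = -38284/57425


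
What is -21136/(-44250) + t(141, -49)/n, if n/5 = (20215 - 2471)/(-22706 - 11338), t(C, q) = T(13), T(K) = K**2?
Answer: -6317858927/98146500 ≈ -64.372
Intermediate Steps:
t(C, q) = 169 (t(C, q) = 13**2 = 169)
n = -22180/8511 (n = 5*((20215 - 2471)/(-22706 - 11338)) = 5*(17744/(-34044)) = 5*(17744*(-1/34044)) = 5*(-4436/8511) = -22180/8511 ≈ -2.6060)
-21136/(-44250) + t(141, -49)/n = -21136/(-44250) + 169/(-22180/8511) = -21136*(-1/44250) + 169*(-8511/22180) = 10568/22125 - 1438359/22180 = -6317858927/98146500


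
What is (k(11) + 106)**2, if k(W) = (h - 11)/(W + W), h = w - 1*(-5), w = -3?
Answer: 5396329/484 ≈ 11149.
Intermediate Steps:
h = 2 (h = -3 - 1*(-5) = -3 + 5 = 2)
k(W) = -9/(2*W) (k(W) = (2 - 11)/(W + W) = -9*1/(2*W) = -9/(2*W))
(k(11) + 106)**2 = (-9/2/11 + 106)**2 = (-9/2*1/11 + 106)**2 = (-9/22 + 106)**2 = (2323/22)**2 = 5396329/484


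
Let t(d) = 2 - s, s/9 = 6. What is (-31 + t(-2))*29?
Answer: -2407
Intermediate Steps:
s = 54 (s = 9*6 = 54)
t(d) = -52 (t(d) = 2 - 1*54 = 2 - 54 = -52)
(-31 + t(-2))*29 = (-31 - 52)*29 = -83*29 = -2407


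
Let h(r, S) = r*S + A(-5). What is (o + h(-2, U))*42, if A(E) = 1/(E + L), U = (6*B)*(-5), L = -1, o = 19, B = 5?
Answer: 13391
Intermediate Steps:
U = -150 (U = (6*5)*(-5) = 30*(-5) = -150)
A(E) = 1/(-1 + E) (A(E) = 1/(E - 1) = 1/(-1 + E))
h(r, S) = -⅙ + S*r (h(r, S) = r*S + 1/(-1 - 5) = S*r + 1/(-6) = S*r - ⅙ = -⅙ + S*r)
(o + h(-2, U))*42 = (19 + (-⅙ - 150*(-2)))*42 = (19 + (-⅙ + 300))*42 = (19 + 1799/6)*42 = (1913/6)*42 = 13391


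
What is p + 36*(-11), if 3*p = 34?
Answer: -1154/3 ≈ -384.67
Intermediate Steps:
p = 34/3 (p = (1/3)*34 = 34/3 ≈ 11.333)
p + 36*(-11) = 34/3 + 36*(-11) = 34/3 - 396 = -1154/3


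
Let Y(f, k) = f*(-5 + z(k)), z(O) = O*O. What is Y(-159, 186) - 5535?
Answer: -5505504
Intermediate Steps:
z(O) = O²
Y(f, k) = f*(-5 + k²)
Y(-159, 186) - 5535 = -159*(-5 + 186²) - 5535 = -159*(-5 + 34596) - 5535 = -159*34591 - 5535 = -5499969 - 5535 = -5505504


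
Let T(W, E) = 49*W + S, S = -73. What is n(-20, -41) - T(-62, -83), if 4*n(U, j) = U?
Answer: 3106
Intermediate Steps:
n(U, j) = U/4
T(W, E) = -73 + 49*W (T(W, E) = 49*W - 73 = -73 + 49*W)
n(-20, -41) - T(-62, -83) = (¼)*(-20) - (-73 + 49*(-62)) = -5 - (-73 - 3038) = -5 - 1*(-3111) = -5 + 3111 = 3106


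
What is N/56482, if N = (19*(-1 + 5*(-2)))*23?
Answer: -4807/56482 ≈ -0.085107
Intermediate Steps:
N = -4807 (N = (19*(-1 - 10))*23 = (19*(-11))*23 = -209*23 = -4807)
N/56482 = -4807/56482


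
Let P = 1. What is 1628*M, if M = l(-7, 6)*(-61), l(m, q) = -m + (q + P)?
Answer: -1390312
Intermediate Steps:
l(m, q) = 1 + q - m (l(m, q) = -m + (q + 1) = -m + (1 + q) = 1 + q - m)
M = -854 (M = (1 + 6 - 1*(-7))*(-61) = (1 + 6 + 7)*(-61) = 14*(-61) = -854)
1628*M = 1628*(-854) = -1390312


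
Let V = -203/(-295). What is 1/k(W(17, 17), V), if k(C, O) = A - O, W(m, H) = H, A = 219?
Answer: 295/64402 ≈ 0.0045806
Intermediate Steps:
V = 203/295 (V = -203*(-1/295) = 203/295 ≈ 0.68814)
k(C, O) = 219 - O
1/k(W(17, 17), V) = 1/(219 - 1*203/295) = 1/(219 - 203/295) = 1/(64402/295) = 295/64402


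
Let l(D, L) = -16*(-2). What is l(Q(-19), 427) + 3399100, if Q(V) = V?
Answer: 3399132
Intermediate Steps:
l(D, L) = 32
l(Q(-19), 427) + 3399100 = 32 + 3399100 = 3399132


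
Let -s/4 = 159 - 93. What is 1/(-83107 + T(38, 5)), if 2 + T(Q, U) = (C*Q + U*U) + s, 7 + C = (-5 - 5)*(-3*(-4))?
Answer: -1/88174 ≈ -1.1341e-5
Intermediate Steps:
s = -264 (s = -4*(159 - 93) = -4*66 = -264)
C = -127 (C = -7 + (-5 - 5)*(-3*(-4)) = -7 - 10*12 = -7 - 120 = -127)
T(Q, U) = -266 + U**2 - 127*Q (T(Q, U) = -2 + ((-127*Q + U*U) - 264) = -2 + ((-127*Q + U**2) - 264) = -2 + ((U**2 - 127*Q) - 264) = -2 + (-264 + U**2 - 127*Q) = -266 + U**2 - 127*Q)
1/(-83107 + T(38, 5)) = 1/(-83107 + (-266 + 5**2 - 127*38)) = 1/(-83107 + (-266 + 25 - 4826)) = 1/(-83107 - 5067) = 1/(-88174) = -1/88174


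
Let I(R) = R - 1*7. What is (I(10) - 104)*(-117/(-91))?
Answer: -909/7 ≈ -129.86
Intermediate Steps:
I(R) = -7 + R (I(R) = R - 7 = -7 + R)
(I(10) - 104)*(-117/(-91)) = ((-7 + 10) - 104)*(-117/(-91)) = (3 - 104)*(-117*(-1/91)) = -101*9/7 = -909/7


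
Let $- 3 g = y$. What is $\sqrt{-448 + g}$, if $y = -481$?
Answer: $\frac{i \sqrt{2589}}{3} \approx 16.961 i$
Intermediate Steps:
$g = \frac{481}{3}$ ($g = \left(- \frac{1}{3}\right) \left(-481\right) = \frac{481}{3} \approx 160.33$)
$\sqrt{-448 + g} = \sqrt{-448 + \frac{481}{3}} = \sqrt{- \frac{863}{3}} = \frac{i \sqrt{2589}}{3}$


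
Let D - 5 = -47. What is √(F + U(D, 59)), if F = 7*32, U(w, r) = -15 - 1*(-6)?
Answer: √215 ≈ 14.663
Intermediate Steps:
D = -42 (D = 5 - 47 = -42)
U(w, r) = -9 (U(w, r) = -15 + 6 = -9)
F = 224
√(F + U(D, 59)) = √(224 - 9) = √215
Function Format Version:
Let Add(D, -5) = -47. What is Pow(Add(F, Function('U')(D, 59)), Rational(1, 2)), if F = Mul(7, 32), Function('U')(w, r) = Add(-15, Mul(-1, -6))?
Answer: Pow(215, Rational(1, 2)) ≈ 14.663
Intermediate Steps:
D = -42 (D = Add(5, -47) = -42)
Function('U')(w, r) = -9 (Function('U')(w, r) = Add(-15, 6) = -9)
F = 224
Pow(Add(F, Function('U')(D, 59)), Rational(1, 2)) = Pow(Add(224, -9), Rational(1, 2)) = Pow(215, Rational(1, 2))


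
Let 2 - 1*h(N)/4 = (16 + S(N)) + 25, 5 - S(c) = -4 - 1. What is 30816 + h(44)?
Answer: 30620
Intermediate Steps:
S(c) = 10 (S(c) = 5 - (-4 - 1) = 5 - 1*(-5) = 5 + 5 = 10)
h(N) = -196 (h(N) = 8 - 4*((16 + 10) + 25) = 8 - 4*(26 + 25) = 8 - 4*51 = 8 - 204 = -196)
30816 + h(44) = 30816 - 196 = 30620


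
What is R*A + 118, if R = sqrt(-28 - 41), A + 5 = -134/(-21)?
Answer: 118 + 29*I*sqrt(69)/21 ≈ 118.0 + 11.471*I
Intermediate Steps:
A = 29/21 (A = -5 - 134/(-21) = -5 - 134*(-1/21) = -5 + 134/21 = 29/21 ≈ 1.3810)
R = I*sqrt(69) (R = sqrt(-69) = I*sqrt(69) ≈ 8.3066*I)
R*A + 118 = (I*sqrt(69))*(29/21) + 118 = 29*I*sqrt(69)/21 + 118 = 118 + 29*I*sqrt(69)/21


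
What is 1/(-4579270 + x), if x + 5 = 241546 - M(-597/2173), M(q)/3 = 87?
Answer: -1/4337990 ≈ -2.3052e-7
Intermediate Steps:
M(q) = 261 (M(q) = 3*87 = 261)
x = 241280 (x = -5 + (241546 - 1*261) = -5 + (241546 - 261) = -5 + 241285 = 241280)
1/(-4579270 + x) = 1/(-4579270 + 241280) = 1/(-4337990) = -1/4337990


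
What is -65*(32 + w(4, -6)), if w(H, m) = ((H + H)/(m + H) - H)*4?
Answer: 0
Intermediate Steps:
w(H, m) = -4*H + 8*H/(H + m) (w(H, m) = ((2*H)/(H + m) - H)*4 = (2*H/(H + m) - H)*4 = (-H + 2*H/(H + m))*4 = -4*H + 8*H/(H + m))
-65*(32 + w(4, -6)) = -65*(32 + 4*4*(2 - 1*4 - 1*(-6))/(4 - 6)) = -65*(32 + 4*4*(2 - 4 + 6)/(-2)) = -65*(32 + 4*4*(-½)*4) = -65*(32 - 32) = -65*0 = 0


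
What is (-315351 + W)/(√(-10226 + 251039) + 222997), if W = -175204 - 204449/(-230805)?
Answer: -12624121335835511/5738668724571390 + 56611171163*√2973/637629858285710 ≈ -2.1950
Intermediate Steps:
W = -40437754771/230805 (W = -175204 - 204449*(-1)/230805 = -175204 - 1*(-204449/230805) = -175204 + 204449/230805 = -40437754771/230805 ≈ -1.7520e+5)
(-315351 + W)/(√(-10226 + 251039) + 222997) = (-315351 - 40437754771/230805)/(√(-10226 + 251039) + 222997) = -113222342326/(230805*(√240813 + 222997)) = -113222342326/(230805*(9*√2973 + 222997)) = -113222342326/(230805*(222997 + 9*√2973))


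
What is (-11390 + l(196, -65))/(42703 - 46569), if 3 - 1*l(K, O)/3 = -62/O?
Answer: 739951/251290 ≈ 2.9446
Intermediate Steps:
l(K, O) = 9 + 186/O (l(K, O) = 9 - (-186)/O = 9 + 186/O)
(-11390 + l(196, -65))/(42703 - 46569) = (-11390 + (9 + 186/(-65)))/(42703 - 46569) = (-11390 + (9 + 186*(-1/65)))/(-3866) = (-11390 + (9 - 186/65))*(-1/3866) = (-11390 + 399/65)*(-1/3866) = -739951/65*(-1/3866) = 739951/251290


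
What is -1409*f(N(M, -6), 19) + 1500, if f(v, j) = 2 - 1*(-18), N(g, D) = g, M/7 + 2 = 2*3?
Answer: -26680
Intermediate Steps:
M = 28 (M = -14 + 7*(2*3) = -14 + 7*6 = -14 + 42 = 28)
f(v, j) = 20 (f(v, j) = 2 + 18 = 20)
-1409*f(N(M, -6), 19) + 1500 = -1409*20 + 1500 = -28180 + 1500 = -26680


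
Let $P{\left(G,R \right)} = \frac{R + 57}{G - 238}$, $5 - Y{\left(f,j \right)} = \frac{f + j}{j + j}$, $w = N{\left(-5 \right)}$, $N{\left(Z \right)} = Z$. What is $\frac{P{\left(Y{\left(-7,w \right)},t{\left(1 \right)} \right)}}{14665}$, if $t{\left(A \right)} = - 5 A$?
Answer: $- \frac{52}{3434543} \approx -1.514 \cdot 10^{-5}$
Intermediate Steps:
$w = -5$
$Y{\left(f,j \right)} = 5 - \frac{f + j}{2 j}$ ($Y{\left(f,j \right)} = 5 - \frac{f + j}{j + j} = 5 - \frac{f + j}{2 j}$)
$P{\left(G,R \right)} = \frac{57 + R}{-238 + G}$
$\frac{P{\left(Y{\left(-7,w \right)},t{\left(1 \right)} \right)}}{14665} = \frac{\frac{1}{-238 + \frac{\left(-1\right) \left(-7\right) + 9 \left(-5\right)}{2 \left(-5\right)}} \left(57 - 5\right)}{14665} = \frac{57 - 5}{-238 + \frac{1}{2} \left(- \frac{1}{5}\right) \left(7 - 45\right)} \frac{1}{14665} = \frac{1}{-238 + \frac{1}{2} \left(- \frac{1}{5}\right) \left(-38\right)} 52 \cdot \frac{1}{14665} = \frac{1}{-238 + \frac{19}{5}} \cdot 52 \cdot \frac{1}{14665} = \frac{1}{- \frac{1171}{5}} \cdot 52 \cdot \frac{1}{14665} = \left(- \frac{5}{1171}\right) 52 \cdot \frac{1}{14665} = \left(- \frac{260}{1171}\right) \frac{1}{14665} = - \frac{52}{3434543}$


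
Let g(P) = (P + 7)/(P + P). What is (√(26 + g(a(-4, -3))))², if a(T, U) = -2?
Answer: 99/4 ≈ 24.750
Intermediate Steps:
g(P) = (7 + P)/(2*P) (g(P) = (7 + P)/((2*P)) = (7 + P)*(1/(2*P)) = (7 + P)/(2*P))
(√(26 + g(a(-4, -3))))² = (√(26 + (½)*(7 - 2)/(-2)))² = (√(26 + (½)*(-½)*5))² = (√(26 - 5/4))² = (√(99/4))² = (3*√11/2)² = 99/4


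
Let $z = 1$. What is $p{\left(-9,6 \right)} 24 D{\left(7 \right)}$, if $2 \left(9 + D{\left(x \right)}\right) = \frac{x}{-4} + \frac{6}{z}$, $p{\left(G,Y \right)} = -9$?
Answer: $1485$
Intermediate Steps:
$D{\left(x \right)} = -6 - \frac{x}{8}$ ($D{\left(x \right)} = -9 + \frac{\frac{x}{-4} + \frac{6}{1}}{2} = -9 + \frac{x \left(- \frac{1}{4}\right) + 6 \cdot 1}{2} = -9 + \frac{- \frac{x}{4} + 6}{2} = -9 + \frac{6 - \frac{x}{4}}{2} = -9 - \left(-3 + \frac{x}{8}\right) = -6 - \frac{x}{8}$)
$p{\left(-9,6 \right)} 24 D{\left(7 \right)} = \left(-9\right) 24 \left(-6 - \frac{7}{8}\right) = - 216 \left(-6 - \frac{7}{8}\right) = \left(-216\right) \left(- \frac{55}{8}\right) = 1485$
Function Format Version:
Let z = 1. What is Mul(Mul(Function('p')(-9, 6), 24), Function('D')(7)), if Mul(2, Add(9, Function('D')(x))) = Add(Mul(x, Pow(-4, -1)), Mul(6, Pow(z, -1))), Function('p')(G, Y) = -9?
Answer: 1485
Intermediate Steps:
Function('D')(x) = Add(-6, Mul(Rational(-1, 8), x)) (Function('D')(x) = Add(-9, Mul(Rational(1, 2), Add(Mul(x, Pow(-4, -1)), Mul(6, Pow(1, -1))))) = Add(-9, Mul(Rational(1, 2), Add(Mul(x, Rational(-1, 4)), Mul(6, 1)))) = Add(-9, Mul(Rational(1, 2), Add(Mul(Rational(-1, 4), x), 6))) = Add(-9, Mul(Rational(1, 2), Add(6, Mul(Rational(-1, 4), x)))) = Add(-9, Add(3, Mul(Rational(-1, 8), x))) = Add(-6, Mul(Rational(-1, 8), x)))
Mul(Mul(Function('p')(-9, 6), 24), Function('D')(7)) = Mul(Mul(-9, 24), Add(-6, Mul(Rational(-1, 8), 7))) = Mul(-216, Add(-6, Rational(-7, 8))) = Mul(-216, Rational(-55, 8)) = 1485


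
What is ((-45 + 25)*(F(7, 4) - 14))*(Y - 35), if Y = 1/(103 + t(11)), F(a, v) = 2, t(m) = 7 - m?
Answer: -277120/33 ≈ -8397.6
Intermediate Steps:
Y = 1/99 (Y = 1/(103 + (7 - 1*11)) = 1/(103 + (7 - 11)) = 1/(103 - 4) = 1/99 ≈ 0.010101)
((-45 + 25)*(F(7, 4) - 14))*(Y - 35) = ((-45 + 25)*(2 - 14))*(1/99 - 35) = -20*(-12)*(-3464/99) = 240*(-3464/99) = -277120/33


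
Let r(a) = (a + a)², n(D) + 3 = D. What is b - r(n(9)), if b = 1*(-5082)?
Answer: -5226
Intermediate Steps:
n(D) = -3 + D
b = -5082
r(a) = 4*a² (r(a) = (2*a)² = 4*a²)
b - r(n(9)) = -5082 - 4*(-3 + 9)² = -5082 - 4*6² = -5082 - 4*36 = -5082 - 1*144 = -5082 - 144 = -5226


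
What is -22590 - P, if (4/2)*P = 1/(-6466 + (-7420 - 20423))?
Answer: -1550080619/68618 ≈ -22590.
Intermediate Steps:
P = -1/68618 (P = 1/(2*(-6466 + (-7420 - 20423))) = 1/(2*(-6466 - 27843)) = (½)/(-34309) = (½)*(-1/34309) = -1/68618 ≈ -1.4573e-5)
-22590 - P = -22590 - 1*(-1/68618) = -22590 + 1/68618 = -1550080619/68618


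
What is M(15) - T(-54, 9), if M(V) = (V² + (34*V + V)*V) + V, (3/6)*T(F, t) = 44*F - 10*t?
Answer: 13047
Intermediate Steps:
T(F, t) = -20*t + 88*F (T(F, t) = 2*(44*F - 10*t) = 2*(-10*t + 44*F) = -20*t + 88*F)
M(V) = V + 36*V² (M(V) = (V² + (35*V)*V) + V = (V² + 35*V²) + V = 36*V² + V = V + 36*V²)
M(15) - T(-54, 9) = 15*(1 + 36*15) - (-20*9 + 88*(-54)) = 15*(1 + 540) - (-180 - 4752) = 15*541 - 1*(-4932) = 8115 + 4932 = 13047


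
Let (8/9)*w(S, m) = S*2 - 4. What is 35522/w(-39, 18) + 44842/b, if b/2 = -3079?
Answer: -445762301/1136151 ≈ -392.34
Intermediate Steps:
b = -6158 (b = 2*(-3079) = -6158)
w(S, m) = -9/2 + 9*S/4 (w(S, m) = 9*(S*2 - 4)/8 = 9*(2*S - 4)/8 = 9*(-4 + 2*S)/8 = -9/2 + 9*S/4)
35522/w(-39, 18) + 44842/b = 35522/(-9/2 + (9/4)*(-39)) + 44842/(-6158) = 35522/(-9/2 - 351/4) + 44842*(-1/6158) = 35522/(-369/4) - 22421/3079 = 35522*(-4/369) - 22421/3079 = -142088/369 - 22421/3079 = -445762301/1136151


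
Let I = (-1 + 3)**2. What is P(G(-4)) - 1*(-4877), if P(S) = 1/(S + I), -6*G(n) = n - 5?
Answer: 53649/11 ≈ 4877.2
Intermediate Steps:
I = 4 (I = 2**2 = 4)
G(n) = 5/6 - n/6 (G(n) = -(n - 5)/6 = -(-5 + n)/6 = 5/6 - n/6)
P(S) = 1/(4 + S) (P(S) = 1/(S + 4) = 1/(4 + S))
P(G(-4)) - 1*(-4877) = 1/(4 + (5/6 - 1/6*(-4))) - 1*(-4877) = 1/(4 + (5/6 + 2/3)) + 4877 = 1/(4 + 3/2) + 4877 = 1/(11/2) + 4877 = 2/11 + 4877 = 53649/11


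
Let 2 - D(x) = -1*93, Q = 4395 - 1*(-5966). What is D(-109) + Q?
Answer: 10456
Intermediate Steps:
Q = 10361 (Q = 4395 + 5966 = 10361)
D(x) = 95 (D(x) = 2 - (-1)*93 = 2 - 1*(-93) = 2 + 93 = 95)
D(-109) + Q = 95 + 10361 = 10456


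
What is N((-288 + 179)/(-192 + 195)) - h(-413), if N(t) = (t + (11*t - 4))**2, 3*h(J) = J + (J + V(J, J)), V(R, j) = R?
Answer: 194013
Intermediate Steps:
h(J) = J (h(J) = (J + (J + J))/3 = (J + 2*J)/3 = (3*J)/3 = J)
N(t) = (-4 + 12*t)**2 (N(t) = (t + (-4 + 11*t))**2 = (-4 + 12*t)**2)
N((-288 + 179)/(-192 + 195)) - h(-413) = 16*(-1 + 3*((-288 + 179)/(-192 + 195)))**2 - 1*(-413) = 16*(-1 + 3*(-109/3))**2 + 413 = 16*(-1 - 109)**2 + 413 = 16*(-110)**2 + 413 = 16*12100 + 413 = 193600 + 413 = 194013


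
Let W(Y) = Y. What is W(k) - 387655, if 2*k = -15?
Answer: -775325/2 ≈ -3.8766e+5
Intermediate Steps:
k = -15/2 (k = (½)*(-15) = -15/2 ≈ -7.5000)
W(k) - 387655 = -15/2 - 387655 = -775325/2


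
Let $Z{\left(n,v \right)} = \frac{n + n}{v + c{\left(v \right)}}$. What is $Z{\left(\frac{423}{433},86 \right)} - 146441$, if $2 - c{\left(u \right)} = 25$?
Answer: $- \frac{443862577}{3031} \approx -1.4644 \cdot 10^{5}$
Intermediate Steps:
$c{\left(u \right)} = -23$ ($c{\left(u \right)} = 2 - 25 = -23$)
$Z{\left(n,v \right)} = \frac{2 n}{-23 + v}$ ($Z{\left(n,v \right)} = \frac{n + n}{v - 23} = \frac{2 n}{-23 + v}$)
$Z{\left(\frac{423}{433},86 \right)} - 146441 = \frac{2 \cdot \frac{423}{433}}{-23 + 86} - 146441 = \frac{2 \cdot 423 \cdot \frac{1}{433}}{63} - 146441 = 2 \cdot \frac{423}{433} \cdot \frac{1}{63} - 146441 = \frac{94}{3031} - 146441 = - \frac{443862577}{3031}$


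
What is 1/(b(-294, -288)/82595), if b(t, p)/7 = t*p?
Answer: 82595/592704 ≈ 0.13935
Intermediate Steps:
b(t, p) = 7*p*t (b(t, p) = 7*(t*p) = 7*(p*t) = 7*p*t)
1/(b(-294, -288)/82595) = 1/((7*(-288)*(-294))/82595) = 1/(592704*(1/82595)) = 1/(592704/82595) = 82595/592704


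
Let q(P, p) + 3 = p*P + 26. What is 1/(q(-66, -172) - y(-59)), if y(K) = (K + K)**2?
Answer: -1/2549 ≈ -0.00039231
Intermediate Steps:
q(P, p) = 23 + P*p (q(P, p) = -3 + (p*P + 26) = -3 + (P*p + 26) = -3 + (26 + P*p) = 23 + P*p)
y(K) = 4*K**2 (y(K) = (2*K)**2 = 4*K**2)
1/(q(-66, -172) - y(-59)) = 1/((23 - 66*(-172)) - 4*(-59)**2) = 1/((23 + 11352) - 4*3481) = 1/(11375 - 1*13924) = 1/(11375 - 13924) = 1/(-2549) = -1/2549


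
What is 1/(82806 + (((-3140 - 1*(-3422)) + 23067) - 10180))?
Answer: 1/95975 ≈ 1.0419e-5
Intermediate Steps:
1/(82806 + (((-3140 - 1*(-3422)) + 23067) - 10180)) = 1/(82806 + (((-3140 + 3422) + 23067) - 10180)) = 1/(82806 + ((282 + 23067) - 10180)) = 1/(82806 + (23349 - 10180)) = 1/(82806 + 13169) = 1/95975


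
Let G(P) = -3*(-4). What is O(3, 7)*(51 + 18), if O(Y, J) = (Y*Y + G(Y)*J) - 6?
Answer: 6003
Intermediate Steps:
G(P) = 12
O(Y, J) = -6 + Y² + 12*J (O(Y, J) = (Y*Y + 12*J) - 6 = (Y² + 12*J) - 6 = -6 + Y² + 12*J)
O(3, 7)*(51 + 18) = (-6 + 3² + 12*7)*(51 + 18) = (-6 + 9 + 84)*69 = 87*69 = 6003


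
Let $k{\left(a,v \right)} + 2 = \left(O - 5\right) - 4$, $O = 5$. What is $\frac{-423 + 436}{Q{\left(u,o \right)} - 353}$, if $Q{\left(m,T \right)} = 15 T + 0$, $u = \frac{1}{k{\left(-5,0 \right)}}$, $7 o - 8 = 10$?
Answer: $- \frac{91}{2201} \approx -0.041345$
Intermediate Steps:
$o = \frac{18}{7}$ ($o = \frac{8}{7} + \frac{1}{7} \cdot 10 = \frac{8}{7} + \frac{10}{7} = \frac{18}{7} \approx 2.5714$)
$k{\left(a,v \right)} = -6$ ($k{\left(a,v \right)} = -2 + \left(\left(5 - 5\right) - 4\right) = -2 + \left(0 - 4\right) = -2 - 4 = -6$)
$u = - \frac{1}{6}$ ($u = \frac{1}{-6} = - \frac{1}{6} \approx -0.16667$)
$Q{\left(m,T \right)} = 15 T$
$\frac{-423 + 436}{Q{\left(u,o \right)} - 353} = \frac{-423 + 436}{15 \cdot \frac{18}{7} - 353} = \frac{13}{\frac{270}{7} - 353} = \frac{13}{- \frac{2201}{7}} = 13 \left(- \frac{7}{2201}\right) = - \frac{91}{2201}$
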